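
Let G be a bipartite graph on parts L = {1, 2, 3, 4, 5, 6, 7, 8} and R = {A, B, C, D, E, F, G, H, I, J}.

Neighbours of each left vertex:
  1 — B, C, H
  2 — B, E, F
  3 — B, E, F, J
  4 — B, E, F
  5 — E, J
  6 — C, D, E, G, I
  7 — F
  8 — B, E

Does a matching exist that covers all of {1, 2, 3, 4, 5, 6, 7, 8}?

No

The set {2, 3, 4, 5, 7, 8} has only 4 neighbours ({B, E, F, J}), so by Hall's theorem at most 6 of the 8 left vertices can be matched.
Hence no matching covers every left vertex.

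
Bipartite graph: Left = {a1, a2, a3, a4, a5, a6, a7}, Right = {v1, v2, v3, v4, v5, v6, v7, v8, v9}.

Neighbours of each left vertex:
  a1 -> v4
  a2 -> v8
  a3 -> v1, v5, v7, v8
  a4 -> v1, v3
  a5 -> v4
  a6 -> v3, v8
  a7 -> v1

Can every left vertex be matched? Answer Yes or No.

No

The set {a1, a2, a4, a5, a6, a7} has only 4 neighbours ({v1, v3, v4, v8}), so by Hall's theorem at most 5 of the 7 left vertices can be matched.
Hence no matching covers every left vertex.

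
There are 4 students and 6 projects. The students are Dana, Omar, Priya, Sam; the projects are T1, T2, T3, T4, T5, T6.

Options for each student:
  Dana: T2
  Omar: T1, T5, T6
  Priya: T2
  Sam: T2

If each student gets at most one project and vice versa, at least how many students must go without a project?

2

A valid assignment of size 2: Dana-T2, Omar-T5.
The set {Dana, Priya, Sam} has only 1 neighbour ({T2}), so by Hall's theorem at most 2 of the 4 students can be matched.
That matches 2 of the 4, leaving 2 unmatched; no matching can do better.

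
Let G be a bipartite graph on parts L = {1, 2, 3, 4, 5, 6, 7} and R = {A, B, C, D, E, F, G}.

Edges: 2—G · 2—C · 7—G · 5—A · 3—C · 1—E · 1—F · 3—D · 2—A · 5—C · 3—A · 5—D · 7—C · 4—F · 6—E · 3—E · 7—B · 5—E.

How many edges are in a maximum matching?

A valid assignment of size 6: 1→E, 2→G, 3→D, 4→F, 5→C, 7→B.
The set {1, 4, 6} has only 2 neighbours ({E, F}), so by Hall's theorem at most 6 of the 7 left vertices can be matched.

6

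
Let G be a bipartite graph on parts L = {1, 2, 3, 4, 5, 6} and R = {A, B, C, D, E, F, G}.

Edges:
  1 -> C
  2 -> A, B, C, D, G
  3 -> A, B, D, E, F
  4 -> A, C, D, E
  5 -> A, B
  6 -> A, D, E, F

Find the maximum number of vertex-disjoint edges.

6

For example, pair 1→C, 2→G, 3→A, 4→D, 5→B, 6→E.
This saturates every left vertex, so 6 is the maximum.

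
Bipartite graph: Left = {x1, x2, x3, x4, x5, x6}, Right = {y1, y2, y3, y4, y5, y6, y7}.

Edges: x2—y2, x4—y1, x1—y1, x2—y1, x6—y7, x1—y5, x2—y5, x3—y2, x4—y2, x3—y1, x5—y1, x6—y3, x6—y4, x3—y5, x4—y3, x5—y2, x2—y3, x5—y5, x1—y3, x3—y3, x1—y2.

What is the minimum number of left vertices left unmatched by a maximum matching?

For example, pair x1-y5, x2-y2, x3-y1, x4-y3, x6-y4.
The set {x1, x2, x3, x4, x5} has only 4 neighbours ({y1, y2, y3, y5}), so by Hall's theorem at most 5 of the 6 left vertices can be matched.
That matches 5 of the 6, leaving 1 unmatched; no matching can do better.

1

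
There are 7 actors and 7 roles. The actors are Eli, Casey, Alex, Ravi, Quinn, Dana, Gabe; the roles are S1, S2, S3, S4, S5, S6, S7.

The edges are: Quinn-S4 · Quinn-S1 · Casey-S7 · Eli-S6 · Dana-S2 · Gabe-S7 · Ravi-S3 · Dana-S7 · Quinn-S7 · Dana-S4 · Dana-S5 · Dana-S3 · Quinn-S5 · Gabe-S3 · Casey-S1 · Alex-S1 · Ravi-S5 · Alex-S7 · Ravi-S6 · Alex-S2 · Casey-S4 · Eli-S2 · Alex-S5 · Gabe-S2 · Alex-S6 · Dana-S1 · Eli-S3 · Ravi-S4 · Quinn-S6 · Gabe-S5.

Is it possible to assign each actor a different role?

Yes

For example, pair Eli–S3, Casey–S4, Alex–S5, Ravi–S6, Quinn–S1, Dana–S7, Gabe–S2.
All 7 actors are covered.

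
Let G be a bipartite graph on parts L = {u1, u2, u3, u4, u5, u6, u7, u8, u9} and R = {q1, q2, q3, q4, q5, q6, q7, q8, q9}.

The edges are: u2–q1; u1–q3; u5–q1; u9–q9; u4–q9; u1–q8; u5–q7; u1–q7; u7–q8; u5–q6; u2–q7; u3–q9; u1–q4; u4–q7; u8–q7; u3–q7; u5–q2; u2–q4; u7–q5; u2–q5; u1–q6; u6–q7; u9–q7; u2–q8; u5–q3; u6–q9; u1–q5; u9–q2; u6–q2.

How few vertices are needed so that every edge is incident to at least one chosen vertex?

7

The 7 edges u1–q4, u2–q1, u3–q9, u4–q7, u5–q6, u6–q2, u7–q8 form a matching, so any vertex cover needs at least 7 vertices (one per matched edge).
Conversely {u1, u2, u5, u7, q2, q7, q9} meets every edge and has exactly 7 vertices, so 7 is optimal.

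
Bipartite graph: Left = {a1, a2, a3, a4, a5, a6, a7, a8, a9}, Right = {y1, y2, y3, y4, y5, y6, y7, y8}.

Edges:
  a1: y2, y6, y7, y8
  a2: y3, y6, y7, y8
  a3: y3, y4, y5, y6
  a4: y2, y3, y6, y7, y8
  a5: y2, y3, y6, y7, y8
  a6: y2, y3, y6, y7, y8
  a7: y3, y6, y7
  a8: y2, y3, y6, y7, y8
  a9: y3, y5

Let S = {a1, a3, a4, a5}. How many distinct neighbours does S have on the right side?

7

The union of neighbours of {a1, a3, a4, a5} is {y2, y3, y4, y5, y6, y7, y8}, which has 7 elements.
Since |N(S)| = 7 ≥ |S| = 4, Hall's condition holds for this subset.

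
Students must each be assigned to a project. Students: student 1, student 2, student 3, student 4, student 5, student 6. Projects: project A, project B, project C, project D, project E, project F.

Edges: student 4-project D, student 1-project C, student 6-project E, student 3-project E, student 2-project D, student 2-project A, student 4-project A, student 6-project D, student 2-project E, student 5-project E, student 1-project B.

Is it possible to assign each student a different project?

No

The set {student 2, student 3, student 4, student 5, student 6} has only 3 neighbours ({project A, project D, project E}), so by Hall's theorem at most 4 of the 6 students can be matched.
Hence no matching covers every student.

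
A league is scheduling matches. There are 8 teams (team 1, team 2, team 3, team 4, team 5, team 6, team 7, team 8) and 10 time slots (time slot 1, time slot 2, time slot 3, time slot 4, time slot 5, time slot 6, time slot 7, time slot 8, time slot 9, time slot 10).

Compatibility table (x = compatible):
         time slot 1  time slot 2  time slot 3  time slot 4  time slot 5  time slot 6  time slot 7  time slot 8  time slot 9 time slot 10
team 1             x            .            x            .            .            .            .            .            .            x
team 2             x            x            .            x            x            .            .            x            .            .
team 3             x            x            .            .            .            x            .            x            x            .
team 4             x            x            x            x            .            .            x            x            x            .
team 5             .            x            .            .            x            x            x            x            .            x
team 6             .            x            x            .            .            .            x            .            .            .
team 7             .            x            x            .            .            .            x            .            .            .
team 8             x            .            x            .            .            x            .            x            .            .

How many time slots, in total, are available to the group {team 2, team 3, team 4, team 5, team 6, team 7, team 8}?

The union of neighbours of {team 2, team 3, team 4, team 5, team 6, team 7, team 8} is {time slot 1, time slot 2, time slot 3, time slot 4, time slot 5, time slot 6, time slot 7, time slot 8, time slot 9, time slot 10}, which has 10 elements.
Since |N(S)| = 10 ≥ |S| = 7, Hall's condition holds for this subset.

10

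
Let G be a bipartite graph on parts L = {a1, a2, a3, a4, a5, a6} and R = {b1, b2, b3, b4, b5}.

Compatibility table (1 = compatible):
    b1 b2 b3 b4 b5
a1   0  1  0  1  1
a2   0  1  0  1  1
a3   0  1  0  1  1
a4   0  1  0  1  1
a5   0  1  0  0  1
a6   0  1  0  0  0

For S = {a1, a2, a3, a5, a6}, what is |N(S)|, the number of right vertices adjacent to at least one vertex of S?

The union of neighbours of {a1, a2, a3, a5, a6} is {b2, b4, b5}, which has 3 elements.
Since |N(S)| = 3 < |S| = 5, Hall's condition fails for this subset.

3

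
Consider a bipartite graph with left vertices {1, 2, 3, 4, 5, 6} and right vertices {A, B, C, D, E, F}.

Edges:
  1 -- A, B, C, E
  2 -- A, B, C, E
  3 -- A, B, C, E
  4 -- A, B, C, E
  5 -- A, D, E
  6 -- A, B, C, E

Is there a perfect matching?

The set {1, 2, 3, 4, 6} has only 4 neighbours ({A, B, C, E}), so by Hall's theorem at most 5 of the 6 left vertices can be matched.
Hence no matching covers every left vertex.

No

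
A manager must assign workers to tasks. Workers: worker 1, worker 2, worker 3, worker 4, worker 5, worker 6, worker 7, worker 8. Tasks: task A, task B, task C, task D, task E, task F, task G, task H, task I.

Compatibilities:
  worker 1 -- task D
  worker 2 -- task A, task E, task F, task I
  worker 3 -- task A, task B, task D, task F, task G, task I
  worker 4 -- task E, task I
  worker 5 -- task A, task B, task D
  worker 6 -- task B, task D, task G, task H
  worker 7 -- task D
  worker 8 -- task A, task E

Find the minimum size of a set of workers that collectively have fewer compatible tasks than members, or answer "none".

Take S = {worker 1, worker 7}. Its neighbourhood is {task D}, so |N(S)| = 1 < |S| = 2.
No single vertex violates Hall's condition since each has at least one neighbour, so 2 is the minimum.

2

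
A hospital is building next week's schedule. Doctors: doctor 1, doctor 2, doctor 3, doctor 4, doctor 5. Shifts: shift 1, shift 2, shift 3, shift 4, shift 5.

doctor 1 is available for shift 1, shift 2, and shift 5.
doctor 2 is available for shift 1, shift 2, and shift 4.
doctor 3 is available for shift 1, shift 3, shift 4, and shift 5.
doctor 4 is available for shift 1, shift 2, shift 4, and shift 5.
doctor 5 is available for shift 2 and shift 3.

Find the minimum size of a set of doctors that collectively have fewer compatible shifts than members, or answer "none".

A matching saturating every doctor exists, for instance doctor 1→shift 2, doctor 2→shift 1, doctor 3→shift 5, doctor 4→shift 4, doctor 5→shift 3.
By Hall's marriage theorem, this means |N(S)| ≥ |S| for every subset S, so no violating subset exists.

none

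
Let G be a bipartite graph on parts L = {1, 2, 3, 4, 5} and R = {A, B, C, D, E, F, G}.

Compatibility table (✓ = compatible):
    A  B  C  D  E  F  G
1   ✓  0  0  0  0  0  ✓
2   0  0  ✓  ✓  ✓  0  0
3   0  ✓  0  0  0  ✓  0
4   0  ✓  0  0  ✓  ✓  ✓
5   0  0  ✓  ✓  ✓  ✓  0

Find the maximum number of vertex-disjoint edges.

5

One maximum matching: 1–G, 2–C, 3–F, 4–B, 5–E.
All 5 left vertices are matched, so no larger matching exists.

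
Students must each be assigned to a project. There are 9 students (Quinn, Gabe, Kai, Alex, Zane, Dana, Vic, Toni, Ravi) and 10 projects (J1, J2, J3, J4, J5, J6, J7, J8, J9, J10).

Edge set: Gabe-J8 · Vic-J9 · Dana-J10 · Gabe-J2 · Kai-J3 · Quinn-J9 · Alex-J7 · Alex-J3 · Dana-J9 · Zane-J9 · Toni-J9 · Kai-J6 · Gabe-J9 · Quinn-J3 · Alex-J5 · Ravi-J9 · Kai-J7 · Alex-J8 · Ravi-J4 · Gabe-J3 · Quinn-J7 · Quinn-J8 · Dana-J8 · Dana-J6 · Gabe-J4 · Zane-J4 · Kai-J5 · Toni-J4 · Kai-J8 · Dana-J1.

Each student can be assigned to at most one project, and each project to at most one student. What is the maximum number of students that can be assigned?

One maximum matching: Quinn-J7, Gabe-J2, Kai-J6, Alex-J3, Zane-J4, Dana-J10, Vic-J9.
The set {Zane, Vic, Toni, Ravi} has only 2 neighbours ({J4, J9}), so by Hall's theorem at most 7 of the 9 students can be matched.

7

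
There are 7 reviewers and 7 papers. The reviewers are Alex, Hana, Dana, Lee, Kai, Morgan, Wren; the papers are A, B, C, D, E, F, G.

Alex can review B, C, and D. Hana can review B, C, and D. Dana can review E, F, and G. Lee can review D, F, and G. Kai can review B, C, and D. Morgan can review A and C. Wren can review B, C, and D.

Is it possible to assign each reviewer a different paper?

No

The set {Alex, Hana, Kai, Wren} has only 3 neighbours ({B, C, D}), so by Hall's theorem at most 6 of the 7 reviewers can be matched.
Hence no matching covers every reviewer.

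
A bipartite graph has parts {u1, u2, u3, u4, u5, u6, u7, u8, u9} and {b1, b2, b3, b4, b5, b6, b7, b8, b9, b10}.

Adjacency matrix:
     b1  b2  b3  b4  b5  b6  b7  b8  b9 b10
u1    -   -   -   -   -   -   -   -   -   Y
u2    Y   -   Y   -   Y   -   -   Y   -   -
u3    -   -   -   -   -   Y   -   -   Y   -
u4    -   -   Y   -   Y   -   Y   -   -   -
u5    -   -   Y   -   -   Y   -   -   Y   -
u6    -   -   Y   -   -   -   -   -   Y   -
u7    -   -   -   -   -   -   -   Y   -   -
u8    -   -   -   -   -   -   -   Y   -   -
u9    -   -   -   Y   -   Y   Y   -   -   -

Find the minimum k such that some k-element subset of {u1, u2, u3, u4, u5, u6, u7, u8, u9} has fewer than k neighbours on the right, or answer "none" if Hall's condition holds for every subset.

2

Take S = {u7, u8}. Its neighbourhood is {b8}, so |N(S)| = 1 < |S| = 2.
No single vertex violates Hall's condition since each has at least one neighbour, so 2 is the minimum.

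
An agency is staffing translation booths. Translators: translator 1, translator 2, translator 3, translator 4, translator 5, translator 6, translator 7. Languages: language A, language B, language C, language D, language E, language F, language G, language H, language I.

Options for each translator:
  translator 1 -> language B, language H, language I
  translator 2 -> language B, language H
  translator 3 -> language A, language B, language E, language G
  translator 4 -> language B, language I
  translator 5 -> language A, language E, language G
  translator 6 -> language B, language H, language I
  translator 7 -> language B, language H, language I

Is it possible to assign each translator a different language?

The set {translator 1, translator 2, translator 4, translator 6, translator 7} has only 3 neighbours ({language B, language H, language I}), so by Hall's theorem at most 5 of the 7 translators can be matched.
Hence no matching covers every translator.

No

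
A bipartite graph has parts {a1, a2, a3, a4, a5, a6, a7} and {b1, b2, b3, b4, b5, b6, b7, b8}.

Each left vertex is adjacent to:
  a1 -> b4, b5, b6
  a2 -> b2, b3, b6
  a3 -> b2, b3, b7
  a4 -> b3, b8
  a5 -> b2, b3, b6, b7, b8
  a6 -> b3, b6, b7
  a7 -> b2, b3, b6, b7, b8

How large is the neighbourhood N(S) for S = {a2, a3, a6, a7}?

5

The union of neighbours of {a2, a3, a6, a7} is {b2, b3, b6, b7, b8}, which has 5 elements.
Since |N(S)| = 5 ≥ |S| = 4, Hall's condition holds for this subset.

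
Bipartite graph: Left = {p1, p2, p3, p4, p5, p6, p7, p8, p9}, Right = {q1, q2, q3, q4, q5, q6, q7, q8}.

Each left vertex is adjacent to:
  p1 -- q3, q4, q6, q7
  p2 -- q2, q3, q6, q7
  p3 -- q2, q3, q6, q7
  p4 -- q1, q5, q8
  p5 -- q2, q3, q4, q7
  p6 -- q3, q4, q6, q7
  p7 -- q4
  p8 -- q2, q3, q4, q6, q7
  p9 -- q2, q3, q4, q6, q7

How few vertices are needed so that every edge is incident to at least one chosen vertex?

A maximum matching has 6 edges (e.g. p1–q4, p2–q2, p3–q3, p4–q8, p5–q7, p6–q6).
By König's theorem the minimum vertex cover has the same size. One such cover is {p4, q2, q3, q4, q6, q7}.

6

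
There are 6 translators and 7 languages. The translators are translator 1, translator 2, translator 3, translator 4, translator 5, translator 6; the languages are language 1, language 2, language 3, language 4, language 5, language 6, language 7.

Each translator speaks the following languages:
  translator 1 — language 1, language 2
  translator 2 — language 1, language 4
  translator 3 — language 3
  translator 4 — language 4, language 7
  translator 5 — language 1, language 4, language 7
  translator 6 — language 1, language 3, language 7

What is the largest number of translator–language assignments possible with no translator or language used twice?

For example, pair translator 1–language 2, translator 2–language 1, translator 3–language 3, translator 4–language 4, translator 5–language 7.
The set {translator 2, translator 3, translator 4, translator 5, translator 6} has only 4 neighbours ({language 1, language 3, language 4, language 7}), so by Hall's theorem at most 5 of the 6 translators can be matched.

5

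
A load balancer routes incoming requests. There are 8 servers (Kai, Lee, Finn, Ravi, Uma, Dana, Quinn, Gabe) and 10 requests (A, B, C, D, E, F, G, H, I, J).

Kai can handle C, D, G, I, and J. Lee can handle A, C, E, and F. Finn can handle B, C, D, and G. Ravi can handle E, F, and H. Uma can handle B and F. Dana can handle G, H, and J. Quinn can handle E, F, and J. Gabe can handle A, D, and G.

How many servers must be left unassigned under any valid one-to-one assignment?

For example, pair Kai-J, Lee-A, Finn-C, Ravi-E, Uma-B, Dana-H, Quinn-F, Gabe-G.
This saturates every server, so 8 is the maximum.
That matches 8 of the 8, leaving 0 unmatched; no matching can do better.

0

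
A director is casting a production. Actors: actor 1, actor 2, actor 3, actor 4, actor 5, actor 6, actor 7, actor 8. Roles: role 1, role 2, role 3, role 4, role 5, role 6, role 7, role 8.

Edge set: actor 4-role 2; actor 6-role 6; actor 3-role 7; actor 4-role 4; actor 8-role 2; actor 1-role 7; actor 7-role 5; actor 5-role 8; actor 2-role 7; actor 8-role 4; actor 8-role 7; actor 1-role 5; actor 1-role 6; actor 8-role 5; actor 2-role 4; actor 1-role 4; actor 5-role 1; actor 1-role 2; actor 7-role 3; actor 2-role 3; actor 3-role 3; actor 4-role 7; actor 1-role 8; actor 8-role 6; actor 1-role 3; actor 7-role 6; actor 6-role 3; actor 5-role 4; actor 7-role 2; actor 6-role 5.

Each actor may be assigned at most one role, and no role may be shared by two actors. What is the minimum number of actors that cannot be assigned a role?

One maximum matching: actor 1-role 8, actor 2-role 4, actor 3-role 3, actor 4-role 2, actor 5-role 1, actor 6-role 6, actor 7-role 5, actor 8-role 7.
This saturates every actor, so 8 is the maximum.
That matches 8 of the 8, leaving 0 unmatched; no matching can do better.

0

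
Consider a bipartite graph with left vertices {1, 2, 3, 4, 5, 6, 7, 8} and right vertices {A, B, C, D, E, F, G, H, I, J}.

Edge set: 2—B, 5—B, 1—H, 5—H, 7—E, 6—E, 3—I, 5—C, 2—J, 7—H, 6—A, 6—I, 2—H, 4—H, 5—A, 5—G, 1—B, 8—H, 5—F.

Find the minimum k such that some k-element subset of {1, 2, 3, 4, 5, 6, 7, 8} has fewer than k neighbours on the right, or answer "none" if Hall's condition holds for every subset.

2

Take S = {4, 8}. Its neighbourhood is {H}, so |N(S)| = 1 < |S| = 2.
No single vertex violates Hall's condition since each has at least one neighbour, so 2 is the minimum.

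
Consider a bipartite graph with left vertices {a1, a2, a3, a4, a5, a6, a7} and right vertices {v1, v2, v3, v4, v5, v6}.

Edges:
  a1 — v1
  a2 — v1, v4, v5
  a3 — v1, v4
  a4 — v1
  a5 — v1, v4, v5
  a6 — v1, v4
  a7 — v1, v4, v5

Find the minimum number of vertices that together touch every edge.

A maximum matching has 3 edges (e.g. a1–v1, a2–v5, a3–v4).
By König's theorem the minimum vertex cover has the same size. One such cover is {v1, v4, v5}.

3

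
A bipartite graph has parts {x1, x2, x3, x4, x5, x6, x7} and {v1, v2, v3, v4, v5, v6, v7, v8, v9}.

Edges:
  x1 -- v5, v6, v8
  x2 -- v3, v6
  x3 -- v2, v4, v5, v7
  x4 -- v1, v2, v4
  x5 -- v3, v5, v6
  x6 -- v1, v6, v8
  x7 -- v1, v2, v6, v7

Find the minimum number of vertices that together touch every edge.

7

A maximum matching has 7 edges (e.g. x1–v8, x2–v3, x3–v7, x4–v1, x5–v5, x6–v6, x7–v2).
By König's theorem the minimum vertex cover has the same size. One such cover is {x1, x2, x3, x4, x5, x6, x7}.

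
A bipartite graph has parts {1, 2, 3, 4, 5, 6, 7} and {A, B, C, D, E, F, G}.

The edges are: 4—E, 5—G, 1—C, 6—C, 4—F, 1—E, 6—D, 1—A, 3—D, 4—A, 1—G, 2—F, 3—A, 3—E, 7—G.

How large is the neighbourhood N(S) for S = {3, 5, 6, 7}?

5

The union of neighbours of {3, 5, 6, 7} is {A, C, D, E, G}, which has 5 elements.
Since |N(S)| = 5 ≥ |S| = 4, Hall's condition holds for this subset.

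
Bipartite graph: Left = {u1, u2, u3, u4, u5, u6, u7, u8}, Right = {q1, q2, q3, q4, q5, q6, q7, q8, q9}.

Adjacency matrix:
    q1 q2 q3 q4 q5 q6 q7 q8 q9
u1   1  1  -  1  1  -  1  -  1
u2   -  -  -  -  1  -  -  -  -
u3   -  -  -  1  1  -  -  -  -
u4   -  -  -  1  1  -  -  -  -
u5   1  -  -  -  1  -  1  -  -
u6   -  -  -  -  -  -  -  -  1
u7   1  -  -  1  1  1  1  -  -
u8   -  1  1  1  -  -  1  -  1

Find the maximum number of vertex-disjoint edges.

One maximum matching: u1–q2, u2–q5, u3–q4, u5–q1, u6–q9, u7–q6, u8–q7.
The set {u2, u3, u4} has only 2 neighbours ({q4, q5}), so by Hall's theorem at most 7 of the 8 left vertices can be matched.

7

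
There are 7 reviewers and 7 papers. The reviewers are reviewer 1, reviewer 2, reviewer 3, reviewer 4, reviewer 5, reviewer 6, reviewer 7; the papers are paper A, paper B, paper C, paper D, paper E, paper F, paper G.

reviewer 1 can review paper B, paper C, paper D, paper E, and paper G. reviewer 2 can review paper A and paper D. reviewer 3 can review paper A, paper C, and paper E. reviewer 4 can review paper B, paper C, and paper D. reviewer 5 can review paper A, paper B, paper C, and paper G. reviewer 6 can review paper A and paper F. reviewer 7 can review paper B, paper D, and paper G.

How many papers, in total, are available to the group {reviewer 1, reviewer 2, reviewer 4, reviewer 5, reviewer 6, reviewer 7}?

The union of neighbours of {reviewer 1, reviewer 2, reviewer 4, reviewer 5, reviewer 6, reviewer 7} is {paper A, paper B, paper C, paper D, paper E, paper F, paper G}, which has 7 elements.
Since |N(S)| = 7 ≥ |S| = 6, Hall's condition holds for this subset.

7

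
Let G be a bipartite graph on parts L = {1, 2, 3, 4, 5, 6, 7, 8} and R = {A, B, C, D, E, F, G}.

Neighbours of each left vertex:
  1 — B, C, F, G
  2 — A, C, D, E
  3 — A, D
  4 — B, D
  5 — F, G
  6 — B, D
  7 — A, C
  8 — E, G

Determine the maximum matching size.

7

A valid assignment of size 7: 1→F, 2→E, 3→A, 4→D, 5→G, 6→B, 7→C.
The set {1, 2, 3, 4, 5, 6, 7, 8} has only 7 neighbours ({A, B, C, D, E, F, G}), so by Hall's theorem at most 7 of the 8 left vertices can be matched.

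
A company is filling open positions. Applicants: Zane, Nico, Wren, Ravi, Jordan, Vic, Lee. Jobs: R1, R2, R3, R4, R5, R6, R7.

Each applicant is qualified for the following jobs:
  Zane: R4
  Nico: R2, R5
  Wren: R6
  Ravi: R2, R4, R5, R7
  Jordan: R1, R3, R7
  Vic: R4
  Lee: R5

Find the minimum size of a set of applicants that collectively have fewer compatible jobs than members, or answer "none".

2

Take S = {Zane, Vic}. Its neighbourhood is {R4}, so |N(S)| = 1 < |S| = 2.
No single vertex violates Hall's condition since each has at least one neighbour, so 2 is the minimum.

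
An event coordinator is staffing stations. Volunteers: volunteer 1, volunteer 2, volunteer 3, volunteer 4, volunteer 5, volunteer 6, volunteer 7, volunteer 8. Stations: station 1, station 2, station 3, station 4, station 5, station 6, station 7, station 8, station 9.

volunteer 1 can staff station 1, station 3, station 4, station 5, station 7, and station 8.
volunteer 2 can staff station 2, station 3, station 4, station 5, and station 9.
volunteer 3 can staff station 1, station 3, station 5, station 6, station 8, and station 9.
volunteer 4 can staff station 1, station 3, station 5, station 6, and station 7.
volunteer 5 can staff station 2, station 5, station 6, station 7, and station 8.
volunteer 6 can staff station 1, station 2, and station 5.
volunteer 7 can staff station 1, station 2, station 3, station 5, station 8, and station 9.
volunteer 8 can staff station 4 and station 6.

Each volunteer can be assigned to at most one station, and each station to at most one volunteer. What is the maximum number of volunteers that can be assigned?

One maximum matching: volunteer 1–station 7, volunteer 2–station 9, volunteer 3–station 6, volunteer 4–station 3, volunteer 5–station 8, volunteer 6–station 1, volunteer 7–station 2, volunteer 8–station 4.
This saturates every volunteer, so 8 is the maximum.

8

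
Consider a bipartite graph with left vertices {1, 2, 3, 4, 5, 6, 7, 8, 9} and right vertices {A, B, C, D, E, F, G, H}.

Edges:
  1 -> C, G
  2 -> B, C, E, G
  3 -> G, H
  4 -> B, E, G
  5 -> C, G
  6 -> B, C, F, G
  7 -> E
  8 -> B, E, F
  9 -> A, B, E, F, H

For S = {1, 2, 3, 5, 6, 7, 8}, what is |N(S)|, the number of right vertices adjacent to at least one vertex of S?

6

The union of neighbours of {1, 2, 3, 5, 6, 7, 8} is {B, C, E, F, G, H}, which has 6 elements.
Since |N(S)| = 6 < |S| = 7, Hall's condition fails for this subset.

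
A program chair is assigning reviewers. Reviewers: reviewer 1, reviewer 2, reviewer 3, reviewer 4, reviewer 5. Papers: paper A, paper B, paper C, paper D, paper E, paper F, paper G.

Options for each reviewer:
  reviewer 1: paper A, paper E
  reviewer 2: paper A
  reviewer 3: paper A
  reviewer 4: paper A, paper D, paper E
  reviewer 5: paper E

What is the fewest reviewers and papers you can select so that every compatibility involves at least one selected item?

The 3 edges reviewer 1–paper E, reviewer 2–paper A, reviewer 4–paper D form a matching, so any vertex cover needs at least 3 vertices (one per matched edge).
Conversely {reviewer 4, paper A, paper E} meets every edge and has exactly 3 vertices, so 3 is optimal.

3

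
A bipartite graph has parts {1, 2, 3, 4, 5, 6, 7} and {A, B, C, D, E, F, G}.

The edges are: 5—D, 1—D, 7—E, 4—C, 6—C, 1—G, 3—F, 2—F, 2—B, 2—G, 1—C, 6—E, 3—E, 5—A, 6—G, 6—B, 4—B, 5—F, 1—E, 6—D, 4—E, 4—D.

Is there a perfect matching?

Yes

One maximum matching: 1–D, 2–B, 3–F, 4–C, 5–A, 6–G, 7–E.
Every left vertex is matched, so this is a perfect matching.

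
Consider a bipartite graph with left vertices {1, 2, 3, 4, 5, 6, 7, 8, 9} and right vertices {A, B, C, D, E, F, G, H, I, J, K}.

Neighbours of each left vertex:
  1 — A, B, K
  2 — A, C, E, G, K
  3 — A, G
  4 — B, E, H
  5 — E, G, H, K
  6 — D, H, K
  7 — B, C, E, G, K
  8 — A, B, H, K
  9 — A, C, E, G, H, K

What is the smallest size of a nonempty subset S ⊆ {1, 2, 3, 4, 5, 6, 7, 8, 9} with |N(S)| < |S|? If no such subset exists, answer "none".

Take S = {1, 2, 3, 4, 5, 7, 8, 9}. Its neighbourhood is {A, B, C, E, G, H, K}, so |N(S)| = 7 < |S| = 8.
Every subset of size less than 8 has at least as many neighbours as members, so 8 is the minimum.

8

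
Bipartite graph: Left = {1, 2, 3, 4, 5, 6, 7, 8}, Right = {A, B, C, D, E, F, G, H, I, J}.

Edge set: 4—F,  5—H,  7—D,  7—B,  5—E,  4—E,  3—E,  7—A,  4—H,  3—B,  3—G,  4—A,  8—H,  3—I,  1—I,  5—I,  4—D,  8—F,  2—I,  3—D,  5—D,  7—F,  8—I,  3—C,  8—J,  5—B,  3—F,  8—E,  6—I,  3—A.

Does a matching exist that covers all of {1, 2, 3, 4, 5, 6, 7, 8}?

The set {1, 2, 6} has only 1 neighbour ({I}), so by Hall's theorem at most 6 of the 8 left vertices can be matched.
Hence no matching covers every left vertex.

No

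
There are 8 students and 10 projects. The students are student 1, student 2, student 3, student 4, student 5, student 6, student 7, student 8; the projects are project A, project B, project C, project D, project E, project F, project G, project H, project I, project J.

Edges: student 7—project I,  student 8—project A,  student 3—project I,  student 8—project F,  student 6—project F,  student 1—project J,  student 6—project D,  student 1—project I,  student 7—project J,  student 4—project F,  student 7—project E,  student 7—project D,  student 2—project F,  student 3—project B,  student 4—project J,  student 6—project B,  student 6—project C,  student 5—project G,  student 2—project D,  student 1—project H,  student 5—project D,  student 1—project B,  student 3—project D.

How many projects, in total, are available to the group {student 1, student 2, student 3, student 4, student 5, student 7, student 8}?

9

The union of neighbours of {student 1, student 2, student 3, student 4, student 5, student 7, student 8} is {project A, project B, project D, project E, project F, project G, project H, project I, project J}, which has 9 elements.
Since |N(S)| = 9 ≥ |S| = 7, Hall's condition holds for this subset.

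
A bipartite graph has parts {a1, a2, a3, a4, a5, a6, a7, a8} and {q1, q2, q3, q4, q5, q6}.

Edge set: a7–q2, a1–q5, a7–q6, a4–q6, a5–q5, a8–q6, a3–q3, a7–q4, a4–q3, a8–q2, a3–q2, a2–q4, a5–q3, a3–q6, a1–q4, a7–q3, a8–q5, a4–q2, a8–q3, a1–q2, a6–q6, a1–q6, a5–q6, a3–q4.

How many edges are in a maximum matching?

5

For example, pair a1-q5, a2-q4, a3-q3, a4-q2, a5-q6.
The set {a1, a2, a3, a4, a5, a6, a7, a8} has only 5 neighbours ({q2, q3, q4, q5, q6}), so by Hall's theorem at most 5 of the 8 left vertices can be matched.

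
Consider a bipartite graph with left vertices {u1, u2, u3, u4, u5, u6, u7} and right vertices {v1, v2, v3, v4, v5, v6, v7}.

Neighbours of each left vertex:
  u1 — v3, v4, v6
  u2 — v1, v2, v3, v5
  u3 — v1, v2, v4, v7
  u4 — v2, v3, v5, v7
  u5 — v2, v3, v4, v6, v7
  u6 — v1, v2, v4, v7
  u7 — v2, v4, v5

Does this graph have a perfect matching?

A valid assignment of size 7: u1-v4, u2-v5, u3-v1, u4-v3, u5-v6, u6-v7, u7-v2.
All 7 left vertices are covered.

Yes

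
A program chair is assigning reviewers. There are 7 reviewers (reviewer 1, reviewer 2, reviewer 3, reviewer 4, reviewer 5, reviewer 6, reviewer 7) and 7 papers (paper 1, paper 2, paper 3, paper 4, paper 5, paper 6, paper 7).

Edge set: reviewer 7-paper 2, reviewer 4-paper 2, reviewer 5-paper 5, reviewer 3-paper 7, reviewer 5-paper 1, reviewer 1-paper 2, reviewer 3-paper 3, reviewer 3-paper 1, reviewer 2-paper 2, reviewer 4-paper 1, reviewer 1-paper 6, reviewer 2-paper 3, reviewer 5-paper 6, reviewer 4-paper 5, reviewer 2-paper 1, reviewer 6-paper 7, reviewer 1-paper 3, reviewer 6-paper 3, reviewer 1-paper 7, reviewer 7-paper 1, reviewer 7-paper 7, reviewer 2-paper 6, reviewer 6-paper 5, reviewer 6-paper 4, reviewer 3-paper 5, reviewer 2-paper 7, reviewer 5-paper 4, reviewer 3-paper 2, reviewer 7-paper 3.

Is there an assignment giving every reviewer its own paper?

Yes

One maximum matching: reviewer 1-paper 2, reviewer 2-paper 3, reviewer 3-paper 5, reviewer 4-paper 1, reviewer 5-paper 6, reviewer 6-paper 4, reviewer 7-paper 7.
All 7 reviewers are covered.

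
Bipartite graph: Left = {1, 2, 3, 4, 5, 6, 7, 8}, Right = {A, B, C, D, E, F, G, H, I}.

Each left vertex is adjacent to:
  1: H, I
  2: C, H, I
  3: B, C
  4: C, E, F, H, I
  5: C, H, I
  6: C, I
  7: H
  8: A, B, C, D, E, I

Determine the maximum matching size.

6

A valid assignment of size 6: 1→I, 2→H, 3→B, 4→E, 5→C, 8→A.
The set {1, 2, 5, 6, 7} has only 3 neighbours ({C, H, I}), so by Hall's theorem at most 6 of the 8 left vertices can be matched.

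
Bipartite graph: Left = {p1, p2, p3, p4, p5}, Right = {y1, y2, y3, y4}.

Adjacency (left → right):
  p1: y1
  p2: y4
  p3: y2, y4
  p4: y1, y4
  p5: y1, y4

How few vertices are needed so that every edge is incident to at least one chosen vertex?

A maximum matching has 3 edges (e.g. p1–y1, p2–y4, p3–y2).
By König's theorem the minimum vertex cover has the same size. One such cover is {p3, y1, y4}.

3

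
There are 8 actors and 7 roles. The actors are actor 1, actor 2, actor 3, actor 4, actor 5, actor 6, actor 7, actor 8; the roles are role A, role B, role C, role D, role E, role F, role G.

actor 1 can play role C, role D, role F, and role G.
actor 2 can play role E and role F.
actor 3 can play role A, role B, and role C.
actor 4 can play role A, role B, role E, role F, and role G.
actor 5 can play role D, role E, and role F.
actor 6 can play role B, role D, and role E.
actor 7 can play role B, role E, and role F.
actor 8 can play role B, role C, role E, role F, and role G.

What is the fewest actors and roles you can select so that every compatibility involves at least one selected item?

{role A, role B, role C, role D, role E, role F, role G} is a vertex cover of size 7: every edge has an endpoint in this set.
No smaller cover exists because actor 1–role C, actor 2–role E, actor 3–role A, actor 4–role G, actor 5–role D, actor 6–role B, actor 7–role F is a matching of size 7, and a cover must include an endpoint of each of these disjoint edges (König's theorem).

7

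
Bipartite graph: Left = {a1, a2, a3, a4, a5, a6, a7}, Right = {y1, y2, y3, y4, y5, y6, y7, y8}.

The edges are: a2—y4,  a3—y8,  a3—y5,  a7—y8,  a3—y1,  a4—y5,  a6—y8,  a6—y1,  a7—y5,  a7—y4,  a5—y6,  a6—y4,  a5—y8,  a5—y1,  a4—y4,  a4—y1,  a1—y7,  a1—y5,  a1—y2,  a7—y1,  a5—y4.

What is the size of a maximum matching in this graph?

6

A valid assignment of size 6: a1–y7, a2–y4, a3–y8, a4–y5, a5–y6, a6–y1.
The set {a2, a3, a4, a6, a7} has only 4 neighbours ({y1, y4, y5, y8}), so by Hall's theorem at most 6 of the 7 left vertices can be matched.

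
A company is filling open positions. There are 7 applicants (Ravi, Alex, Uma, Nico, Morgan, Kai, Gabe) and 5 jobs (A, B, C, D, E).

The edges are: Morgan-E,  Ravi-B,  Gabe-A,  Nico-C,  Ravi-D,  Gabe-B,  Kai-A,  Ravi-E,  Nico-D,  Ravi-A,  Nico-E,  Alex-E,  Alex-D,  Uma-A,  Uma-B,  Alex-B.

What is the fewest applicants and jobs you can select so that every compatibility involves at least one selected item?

A maximum matching has 5 edges (e.g. Ravi–D, Alex–B, Uma–A, Nico–C, Morgan–E).
By König's theorem the minimum vertex cover has the same size. One such cover is {Nico, A, B, D, E}.

5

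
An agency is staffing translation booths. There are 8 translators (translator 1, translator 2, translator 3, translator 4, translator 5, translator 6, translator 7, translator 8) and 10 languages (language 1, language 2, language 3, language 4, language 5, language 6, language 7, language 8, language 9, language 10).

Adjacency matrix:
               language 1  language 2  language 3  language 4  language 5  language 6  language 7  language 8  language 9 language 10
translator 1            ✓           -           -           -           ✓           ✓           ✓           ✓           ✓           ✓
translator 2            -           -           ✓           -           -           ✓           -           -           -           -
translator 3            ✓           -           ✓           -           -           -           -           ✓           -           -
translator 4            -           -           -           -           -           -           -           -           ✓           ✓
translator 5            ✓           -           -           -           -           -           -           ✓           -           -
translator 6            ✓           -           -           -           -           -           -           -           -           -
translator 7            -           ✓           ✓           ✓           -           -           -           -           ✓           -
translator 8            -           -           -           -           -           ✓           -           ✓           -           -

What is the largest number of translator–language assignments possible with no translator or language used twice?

One maximum matching: translator 1-language 7, translator 2-language 6, translator 3-language 3, translator 4-language 10, translator 5-language 8, translator 6-language 1, translator 7-language 9.
The set {translator 2, translator 3, translator 5, translator 6, translator 8} has only 4 neighbours ({language 1, language 3, language 6, language 8}), so by Hall's theorem at most 7 of the 8 translators can be matched.

7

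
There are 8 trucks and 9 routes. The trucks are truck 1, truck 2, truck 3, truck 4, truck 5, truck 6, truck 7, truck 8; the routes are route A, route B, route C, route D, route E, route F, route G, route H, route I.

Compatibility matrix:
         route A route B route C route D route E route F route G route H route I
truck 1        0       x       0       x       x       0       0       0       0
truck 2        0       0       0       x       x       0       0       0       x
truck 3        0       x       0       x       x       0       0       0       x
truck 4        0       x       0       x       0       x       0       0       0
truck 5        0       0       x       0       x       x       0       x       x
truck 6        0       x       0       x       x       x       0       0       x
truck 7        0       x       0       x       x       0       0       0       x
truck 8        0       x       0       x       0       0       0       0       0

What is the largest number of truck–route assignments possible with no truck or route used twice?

One maximum matching: truck 1-route B, truck 2-route D, truck 3-route I, truck 4-route F, truck 5-route H, truck 6-route E.
The set {truck 1, truck 2, truck 3, truck 4, truck 6, truck 7, truck 8} has only 5 neighbours ({route B, route D, route E, route F, route I}), so by Hall's theorem at most 6 of the 8 trucks can be matched.

6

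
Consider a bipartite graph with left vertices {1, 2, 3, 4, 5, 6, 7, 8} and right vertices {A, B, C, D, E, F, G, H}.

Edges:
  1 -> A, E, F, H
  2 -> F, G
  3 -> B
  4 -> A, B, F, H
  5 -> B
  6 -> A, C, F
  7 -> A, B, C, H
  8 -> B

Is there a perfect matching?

The set {3, 5, 8} has only 1 neighbour ({B}), so by Hall's theorem at most 6 of the 8 left vertices can be matched.
Hence no matching covers every left vertex.

No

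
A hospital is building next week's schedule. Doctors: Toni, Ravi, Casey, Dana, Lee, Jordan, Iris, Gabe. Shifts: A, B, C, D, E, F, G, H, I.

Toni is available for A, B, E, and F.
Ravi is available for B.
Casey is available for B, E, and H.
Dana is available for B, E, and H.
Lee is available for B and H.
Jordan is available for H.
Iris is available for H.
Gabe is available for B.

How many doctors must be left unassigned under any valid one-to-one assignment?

One maximum matching: Toni–F, Ravi–B, Casey–H, Dana–E.
The set {Ravi, Casey, Dana, Lee, Jordan, Iris, Gabe} has only 3 neighbours ({B, E, H}), so by Hall's theorem at most 4 of the 8 doctors can be matched.
That matches 4 of the 8, leaving 4 unmatched; no matching can do better.

4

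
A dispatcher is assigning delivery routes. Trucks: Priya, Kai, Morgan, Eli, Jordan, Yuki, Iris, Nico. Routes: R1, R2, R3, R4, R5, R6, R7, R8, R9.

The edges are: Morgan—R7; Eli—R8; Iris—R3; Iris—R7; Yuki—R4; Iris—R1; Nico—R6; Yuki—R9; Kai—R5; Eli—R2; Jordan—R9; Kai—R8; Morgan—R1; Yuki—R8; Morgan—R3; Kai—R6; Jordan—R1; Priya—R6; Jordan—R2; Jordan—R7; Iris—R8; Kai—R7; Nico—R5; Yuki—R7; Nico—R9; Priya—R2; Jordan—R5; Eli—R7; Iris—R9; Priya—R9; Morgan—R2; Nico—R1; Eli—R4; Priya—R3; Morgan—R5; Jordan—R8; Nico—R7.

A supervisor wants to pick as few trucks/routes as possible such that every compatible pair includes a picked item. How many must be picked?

8

A maximum matching has 8 edges (e.g. Priya–R6, Kai–R5, Morgan–R2, Eli–R4, Jordan–R1, Yuki–R7, Iris–R3, Nico–R9).
By König's theorem the minimum vertex cover has the same size. One such cover is {Priya, Kai, Morgan, Eli, Jordan, Yuki, Iris, Nico}.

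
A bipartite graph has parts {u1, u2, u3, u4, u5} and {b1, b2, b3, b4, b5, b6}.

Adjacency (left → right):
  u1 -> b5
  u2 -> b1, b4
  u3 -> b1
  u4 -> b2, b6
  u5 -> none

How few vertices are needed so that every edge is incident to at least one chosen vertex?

4

{u1, u2, u3, u4} is a vertex cover of size 4: every edge has an endpoint in this set.
No smaller cover exists because u1–b5, u2–b4, u3–b1, u4–b6 is a matching of size 4, and a cover must include an endpoint of each of these disjoint edges (König's theorem).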